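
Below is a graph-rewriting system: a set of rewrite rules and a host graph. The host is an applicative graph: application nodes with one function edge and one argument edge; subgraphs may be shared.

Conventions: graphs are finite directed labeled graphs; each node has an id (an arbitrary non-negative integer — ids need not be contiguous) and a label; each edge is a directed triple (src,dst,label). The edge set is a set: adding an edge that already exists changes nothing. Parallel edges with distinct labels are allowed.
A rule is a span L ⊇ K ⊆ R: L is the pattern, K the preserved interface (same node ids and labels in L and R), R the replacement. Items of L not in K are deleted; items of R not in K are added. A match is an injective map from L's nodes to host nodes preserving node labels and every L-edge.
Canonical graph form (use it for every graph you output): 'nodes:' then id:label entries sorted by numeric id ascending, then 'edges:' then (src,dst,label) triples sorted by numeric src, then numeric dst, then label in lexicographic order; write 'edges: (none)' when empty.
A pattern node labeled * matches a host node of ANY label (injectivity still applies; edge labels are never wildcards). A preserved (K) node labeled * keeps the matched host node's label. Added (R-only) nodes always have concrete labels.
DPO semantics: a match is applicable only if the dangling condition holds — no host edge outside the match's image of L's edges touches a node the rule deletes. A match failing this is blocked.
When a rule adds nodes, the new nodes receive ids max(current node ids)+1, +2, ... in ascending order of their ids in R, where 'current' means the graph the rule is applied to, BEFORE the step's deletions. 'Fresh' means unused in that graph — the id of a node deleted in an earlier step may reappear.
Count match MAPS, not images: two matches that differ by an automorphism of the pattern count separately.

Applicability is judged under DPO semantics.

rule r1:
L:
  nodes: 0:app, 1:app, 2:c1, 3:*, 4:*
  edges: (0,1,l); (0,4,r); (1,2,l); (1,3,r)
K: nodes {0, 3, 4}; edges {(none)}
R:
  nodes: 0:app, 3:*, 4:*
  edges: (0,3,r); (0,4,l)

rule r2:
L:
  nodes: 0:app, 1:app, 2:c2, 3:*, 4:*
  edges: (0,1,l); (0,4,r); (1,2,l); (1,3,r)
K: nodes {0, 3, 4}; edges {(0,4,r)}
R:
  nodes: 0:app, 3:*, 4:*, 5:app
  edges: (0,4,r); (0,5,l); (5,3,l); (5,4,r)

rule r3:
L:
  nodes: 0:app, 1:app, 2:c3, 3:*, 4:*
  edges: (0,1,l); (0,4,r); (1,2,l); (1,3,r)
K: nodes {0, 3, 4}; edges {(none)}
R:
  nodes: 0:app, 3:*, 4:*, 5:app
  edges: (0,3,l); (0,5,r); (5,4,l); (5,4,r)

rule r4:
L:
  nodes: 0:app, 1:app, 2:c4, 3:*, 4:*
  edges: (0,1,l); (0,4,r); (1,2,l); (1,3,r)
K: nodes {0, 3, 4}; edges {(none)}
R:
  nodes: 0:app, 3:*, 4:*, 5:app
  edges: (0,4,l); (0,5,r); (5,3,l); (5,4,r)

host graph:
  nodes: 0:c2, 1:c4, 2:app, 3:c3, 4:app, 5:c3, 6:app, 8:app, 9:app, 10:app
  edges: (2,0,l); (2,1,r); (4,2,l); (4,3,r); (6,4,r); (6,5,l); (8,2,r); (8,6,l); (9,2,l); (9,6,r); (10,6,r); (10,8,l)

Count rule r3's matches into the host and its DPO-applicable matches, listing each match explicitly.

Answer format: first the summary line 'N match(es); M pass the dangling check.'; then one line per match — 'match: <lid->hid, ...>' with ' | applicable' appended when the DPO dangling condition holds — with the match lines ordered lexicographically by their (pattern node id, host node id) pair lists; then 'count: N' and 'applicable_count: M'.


1 match(es); 0 pass the dangling check.
match: 0->8, 1->6, 2->5, 3->4, 4->2
count: 1
applicable_count: 0


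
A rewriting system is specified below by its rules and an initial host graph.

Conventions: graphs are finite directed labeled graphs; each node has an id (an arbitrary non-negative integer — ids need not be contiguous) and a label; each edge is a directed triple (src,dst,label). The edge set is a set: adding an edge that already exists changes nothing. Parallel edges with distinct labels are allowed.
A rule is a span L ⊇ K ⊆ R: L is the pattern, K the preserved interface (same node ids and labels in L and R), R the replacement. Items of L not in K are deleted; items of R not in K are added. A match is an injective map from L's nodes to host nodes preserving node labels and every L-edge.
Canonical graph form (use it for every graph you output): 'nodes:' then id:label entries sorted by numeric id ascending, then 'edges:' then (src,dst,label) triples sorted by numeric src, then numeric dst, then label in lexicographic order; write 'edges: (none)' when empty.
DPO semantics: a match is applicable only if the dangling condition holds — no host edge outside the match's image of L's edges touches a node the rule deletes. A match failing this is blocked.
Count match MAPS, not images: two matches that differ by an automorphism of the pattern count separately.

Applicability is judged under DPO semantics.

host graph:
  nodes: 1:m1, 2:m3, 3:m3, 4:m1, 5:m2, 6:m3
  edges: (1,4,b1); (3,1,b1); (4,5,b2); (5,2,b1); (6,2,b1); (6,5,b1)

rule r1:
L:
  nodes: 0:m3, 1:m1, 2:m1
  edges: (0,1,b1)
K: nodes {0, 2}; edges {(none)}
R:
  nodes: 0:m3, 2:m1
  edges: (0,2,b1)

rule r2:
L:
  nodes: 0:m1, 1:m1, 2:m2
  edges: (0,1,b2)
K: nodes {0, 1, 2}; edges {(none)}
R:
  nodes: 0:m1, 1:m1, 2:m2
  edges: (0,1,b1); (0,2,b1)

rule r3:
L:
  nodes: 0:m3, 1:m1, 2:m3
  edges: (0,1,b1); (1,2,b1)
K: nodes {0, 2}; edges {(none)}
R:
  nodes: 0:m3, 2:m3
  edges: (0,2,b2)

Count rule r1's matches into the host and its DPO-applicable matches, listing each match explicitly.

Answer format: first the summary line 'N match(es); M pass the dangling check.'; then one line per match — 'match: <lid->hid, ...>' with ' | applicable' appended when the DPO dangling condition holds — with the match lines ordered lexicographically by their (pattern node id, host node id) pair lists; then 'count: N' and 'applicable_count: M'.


1 match(es); 0 pass the dangling check.
match: 0->3, 1->1, 2->4
count: 1
applicable_count: 0


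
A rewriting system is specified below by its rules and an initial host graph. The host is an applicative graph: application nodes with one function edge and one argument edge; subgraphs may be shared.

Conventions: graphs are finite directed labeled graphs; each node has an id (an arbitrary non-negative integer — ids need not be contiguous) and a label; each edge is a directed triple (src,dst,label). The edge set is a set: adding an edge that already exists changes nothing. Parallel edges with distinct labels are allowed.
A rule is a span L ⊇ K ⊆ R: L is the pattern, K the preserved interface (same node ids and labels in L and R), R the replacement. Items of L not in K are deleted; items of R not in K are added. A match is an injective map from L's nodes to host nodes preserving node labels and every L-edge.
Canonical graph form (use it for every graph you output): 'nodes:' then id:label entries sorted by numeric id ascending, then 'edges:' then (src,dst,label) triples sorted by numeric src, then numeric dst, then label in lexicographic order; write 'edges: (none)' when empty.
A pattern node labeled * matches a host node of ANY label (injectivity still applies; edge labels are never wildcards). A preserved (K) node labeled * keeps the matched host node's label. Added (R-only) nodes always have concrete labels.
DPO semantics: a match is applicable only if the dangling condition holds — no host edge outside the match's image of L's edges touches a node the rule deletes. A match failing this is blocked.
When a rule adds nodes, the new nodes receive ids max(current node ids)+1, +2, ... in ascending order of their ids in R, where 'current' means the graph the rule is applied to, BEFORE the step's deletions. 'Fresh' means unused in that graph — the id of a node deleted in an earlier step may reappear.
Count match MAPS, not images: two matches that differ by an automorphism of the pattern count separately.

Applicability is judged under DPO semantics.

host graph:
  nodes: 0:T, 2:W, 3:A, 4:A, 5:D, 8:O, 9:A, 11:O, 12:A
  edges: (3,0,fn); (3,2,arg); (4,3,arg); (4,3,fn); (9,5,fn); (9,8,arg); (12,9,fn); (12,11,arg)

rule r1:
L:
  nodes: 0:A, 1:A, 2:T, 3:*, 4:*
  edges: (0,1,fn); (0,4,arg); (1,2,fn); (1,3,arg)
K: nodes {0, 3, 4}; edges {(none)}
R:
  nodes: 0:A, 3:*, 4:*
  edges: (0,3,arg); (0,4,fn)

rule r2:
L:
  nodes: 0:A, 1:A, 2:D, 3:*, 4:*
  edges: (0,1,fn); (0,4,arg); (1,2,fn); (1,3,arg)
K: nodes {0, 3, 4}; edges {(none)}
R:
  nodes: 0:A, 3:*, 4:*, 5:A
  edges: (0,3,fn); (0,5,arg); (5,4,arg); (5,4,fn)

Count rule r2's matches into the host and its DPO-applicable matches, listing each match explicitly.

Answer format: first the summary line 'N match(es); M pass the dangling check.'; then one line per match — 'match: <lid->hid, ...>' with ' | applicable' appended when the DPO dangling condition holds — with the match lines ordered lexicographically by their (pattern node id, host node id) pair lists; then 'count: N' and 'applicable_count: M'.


1 match(es); 1 pass the dangling check.
match: 0->12, 1->9, 2->5, 3->8, 4->11 | applicable
count: 1
applicable_count: 1


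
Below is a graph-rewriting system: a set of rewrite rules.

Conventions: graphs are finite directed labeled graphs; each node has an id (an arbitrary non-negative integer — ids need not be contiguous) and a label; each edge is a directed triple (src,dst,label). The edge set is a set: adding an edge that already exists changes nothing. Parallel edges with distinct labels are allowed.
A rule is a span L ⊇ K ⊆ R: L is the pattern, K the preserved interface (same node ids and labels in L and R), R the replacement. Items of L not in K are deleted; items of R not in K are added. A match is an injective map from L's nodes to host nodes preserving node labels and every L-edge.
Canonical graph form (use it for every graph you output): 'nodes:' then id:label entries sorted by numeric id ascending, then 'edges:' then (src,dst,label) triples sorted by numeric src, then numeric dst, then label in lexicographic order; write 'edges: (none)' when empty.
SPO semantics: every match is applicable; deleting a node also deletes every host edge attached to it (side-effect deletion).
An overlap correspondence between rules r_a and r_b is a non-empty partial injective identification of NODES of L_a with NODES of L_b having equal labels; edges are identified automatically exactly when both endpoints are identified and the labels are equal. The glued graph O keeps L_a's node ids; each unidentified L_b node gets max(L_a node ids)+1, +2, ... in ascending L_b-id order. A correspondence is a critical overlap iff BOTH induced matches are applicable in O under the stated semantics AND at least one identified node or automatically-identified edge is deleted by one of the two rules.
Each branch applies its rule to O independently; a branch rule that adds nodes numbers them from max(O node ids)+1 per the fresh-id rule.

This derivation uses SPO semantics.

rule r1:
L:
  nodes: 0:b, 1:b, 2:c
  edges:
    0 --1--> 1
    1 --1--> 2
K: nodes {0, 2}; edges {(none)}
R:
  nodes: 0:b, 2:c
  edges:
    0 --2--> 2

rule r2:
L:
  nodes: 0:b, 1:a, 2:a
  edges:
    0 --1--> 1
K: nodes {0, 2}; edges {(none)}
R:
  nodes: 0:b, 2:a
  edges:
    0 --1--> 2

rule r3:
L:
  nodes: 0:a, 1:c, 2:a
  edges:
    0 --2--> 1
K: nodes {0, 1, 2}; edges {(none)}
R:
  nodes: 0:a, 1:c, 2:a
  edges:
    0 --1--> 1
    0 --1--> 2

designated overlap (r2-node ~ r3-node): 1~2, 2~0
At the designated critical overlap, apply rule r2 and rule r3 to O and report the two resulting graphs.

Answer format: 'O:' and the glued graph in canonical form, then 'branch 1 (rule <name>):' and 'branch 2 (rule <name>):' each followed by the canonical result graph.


O:
nodes: 0:b, 1:a, 2:a, 3:c
edges: (0,1,1); (2,3,2)
branch 1 (rule r2):
nodes: 0:b, 2:a, 3:c
edges: (0,2,1); (2,3,2)
branch 2 (rule r3):
nodes: 0:b, 1:a, 2:a, 3:c
edges: (0,1,1); (2,1,1); (2,3,1)


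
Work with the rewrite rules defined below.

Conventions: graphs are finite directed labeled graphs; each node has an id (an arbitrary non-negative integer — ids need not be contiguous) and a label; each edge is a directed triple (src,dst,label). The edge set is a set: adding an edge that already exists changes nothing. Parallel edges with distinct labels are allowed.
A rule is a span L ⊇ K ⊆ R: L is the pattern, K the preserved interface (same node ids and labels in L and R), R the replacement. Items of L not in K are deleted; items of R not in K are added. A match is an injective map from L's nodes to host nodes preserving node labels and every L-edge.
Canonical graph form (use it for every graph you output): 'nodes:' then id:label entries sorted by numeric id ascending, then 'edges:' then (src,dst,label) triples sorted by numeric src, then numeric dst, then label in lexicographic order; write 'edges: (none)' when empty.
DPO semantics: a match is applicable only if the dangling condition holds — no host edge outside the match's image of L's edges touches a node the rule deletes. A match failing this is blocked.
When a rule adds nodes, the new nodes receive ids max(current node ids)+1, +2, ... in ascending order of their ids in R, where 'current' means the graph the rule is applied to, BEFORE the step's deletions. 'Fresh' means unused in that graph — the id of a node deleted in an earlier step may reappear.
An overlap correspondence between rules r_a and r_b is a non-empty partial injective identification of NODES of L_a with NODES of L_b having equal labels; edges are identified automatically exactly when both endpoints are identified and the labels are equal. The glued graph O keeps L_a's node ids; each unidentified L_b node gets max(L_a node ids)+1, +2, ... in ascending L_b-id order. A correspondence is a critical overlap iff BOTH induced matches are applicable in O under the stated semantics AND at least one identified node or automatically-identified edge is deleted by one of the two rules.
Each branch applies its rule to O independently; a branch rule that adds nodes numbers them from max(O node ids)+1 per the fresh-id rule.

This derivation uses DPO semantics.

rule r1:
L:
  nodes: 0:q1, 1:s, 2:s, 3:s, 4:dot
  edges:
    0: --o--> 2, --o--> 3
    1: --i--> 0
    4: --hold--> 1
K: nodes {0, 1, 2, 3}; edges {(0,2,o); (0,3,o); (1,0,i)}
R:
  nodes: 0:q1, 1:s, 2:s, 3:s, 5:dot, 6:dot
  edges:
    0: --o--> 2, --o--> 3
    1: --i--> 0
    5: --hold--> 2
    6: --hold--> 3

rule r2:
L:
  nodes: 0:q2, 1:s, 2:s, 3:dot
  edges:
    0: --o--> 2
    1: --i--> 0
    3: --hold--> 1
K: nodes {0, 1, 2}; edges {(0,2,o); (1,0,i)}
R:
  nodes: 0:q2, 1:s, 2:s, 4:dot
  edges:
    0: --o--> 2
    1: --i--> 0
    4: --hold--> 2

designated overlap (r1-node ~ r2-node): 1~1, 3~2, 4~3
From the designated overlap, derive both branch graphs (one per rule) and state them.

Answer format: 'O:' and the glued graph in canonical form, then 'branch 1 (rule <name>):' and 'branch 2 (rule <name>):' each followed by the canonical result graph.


O:
nodes: 0:q1, 1:s, 2:s, 3:s, 4:dot, 5:q2
edges: (0,2,o); (0,3,o); (1,0,i); (1,5,i); (4,1,hold); (5,3,o)
branch 1 (rule r1):
nodes: 0:q1, 1:s, 2:s, 3:s, 5:q2, 6:dot, 7:dot
edges: (0,2,o); (0,3,o); (1,0,i); (1,5,i); (5,3,o); (6,2,hold); (7,3,hold)
branch 2 (rule r2):
nodes: 0:q1, 1:s, 2:s, 3:s, 5:q2, 6:dot
edges: (0,2,o); (0,3,o); (1,0,i); (1,5,i); (5,3,o); (6,3,hold)


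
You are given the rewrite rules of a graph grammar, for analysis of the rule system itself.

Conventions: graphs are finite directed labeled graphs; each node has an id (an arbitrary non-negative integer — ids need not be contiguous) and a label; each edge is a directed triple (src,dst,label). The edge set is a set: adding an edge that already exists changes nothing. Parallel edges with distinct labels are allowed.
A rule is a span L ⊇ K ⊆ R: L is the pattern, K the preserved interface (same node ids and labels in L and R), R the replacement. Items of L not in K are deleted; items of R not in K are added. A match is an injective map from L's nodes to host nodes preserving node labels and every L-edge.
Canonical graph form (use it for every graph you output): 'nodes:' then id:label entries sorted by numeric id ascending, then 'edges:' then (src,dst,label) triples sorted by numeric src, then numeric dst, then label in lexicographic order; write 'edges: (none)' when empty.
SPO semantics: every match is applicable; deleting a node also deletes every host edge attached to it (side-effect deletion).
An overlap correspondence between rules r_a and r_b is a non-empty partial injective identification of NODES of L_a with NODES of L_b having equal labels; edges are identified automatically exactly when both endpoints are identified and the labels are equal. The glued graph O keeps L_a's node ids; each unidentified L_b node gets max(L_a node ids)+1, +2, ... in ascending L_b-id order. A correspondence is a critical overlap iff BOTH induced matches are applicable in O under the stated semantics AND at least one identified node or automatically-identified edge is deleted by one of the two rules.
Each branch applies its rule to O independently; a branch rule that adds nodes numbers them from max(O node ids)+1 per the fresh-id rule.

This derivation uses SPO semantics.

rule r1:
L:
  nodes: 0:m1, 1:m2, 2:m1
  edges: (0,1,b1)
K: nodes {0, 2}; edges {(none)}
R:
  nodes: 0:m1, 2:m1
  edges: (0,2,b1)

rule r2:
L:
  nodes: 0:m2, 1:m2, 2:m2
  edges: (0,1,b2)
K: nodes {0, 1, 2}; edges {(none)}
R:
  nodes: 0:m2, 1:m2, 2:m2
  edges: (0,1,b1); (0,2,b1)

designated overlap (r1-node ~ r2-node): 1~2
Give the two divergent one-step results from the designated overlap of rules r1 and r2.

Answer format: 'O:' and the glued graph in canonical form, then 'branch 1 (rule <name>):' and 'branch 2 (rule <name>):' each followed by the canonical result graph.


O:
nodes: 0:m1, 1:m2, 2:m1, 3:m2, 4:m2
edges: (0,1,b1); (3,4,b2)
branch 1 (rule r1):
nodes: 0:m1, 2:m1, 3:m2, 4:m2
edges: (0,2,b1); (3,4,b2)
branch 2 (rule r2):
nodes: 0:m1, 1:m2, 2:m1, 3:m2, 4:m2
edges: (0,1,b1); (3,1,b1); (3,4,b1)


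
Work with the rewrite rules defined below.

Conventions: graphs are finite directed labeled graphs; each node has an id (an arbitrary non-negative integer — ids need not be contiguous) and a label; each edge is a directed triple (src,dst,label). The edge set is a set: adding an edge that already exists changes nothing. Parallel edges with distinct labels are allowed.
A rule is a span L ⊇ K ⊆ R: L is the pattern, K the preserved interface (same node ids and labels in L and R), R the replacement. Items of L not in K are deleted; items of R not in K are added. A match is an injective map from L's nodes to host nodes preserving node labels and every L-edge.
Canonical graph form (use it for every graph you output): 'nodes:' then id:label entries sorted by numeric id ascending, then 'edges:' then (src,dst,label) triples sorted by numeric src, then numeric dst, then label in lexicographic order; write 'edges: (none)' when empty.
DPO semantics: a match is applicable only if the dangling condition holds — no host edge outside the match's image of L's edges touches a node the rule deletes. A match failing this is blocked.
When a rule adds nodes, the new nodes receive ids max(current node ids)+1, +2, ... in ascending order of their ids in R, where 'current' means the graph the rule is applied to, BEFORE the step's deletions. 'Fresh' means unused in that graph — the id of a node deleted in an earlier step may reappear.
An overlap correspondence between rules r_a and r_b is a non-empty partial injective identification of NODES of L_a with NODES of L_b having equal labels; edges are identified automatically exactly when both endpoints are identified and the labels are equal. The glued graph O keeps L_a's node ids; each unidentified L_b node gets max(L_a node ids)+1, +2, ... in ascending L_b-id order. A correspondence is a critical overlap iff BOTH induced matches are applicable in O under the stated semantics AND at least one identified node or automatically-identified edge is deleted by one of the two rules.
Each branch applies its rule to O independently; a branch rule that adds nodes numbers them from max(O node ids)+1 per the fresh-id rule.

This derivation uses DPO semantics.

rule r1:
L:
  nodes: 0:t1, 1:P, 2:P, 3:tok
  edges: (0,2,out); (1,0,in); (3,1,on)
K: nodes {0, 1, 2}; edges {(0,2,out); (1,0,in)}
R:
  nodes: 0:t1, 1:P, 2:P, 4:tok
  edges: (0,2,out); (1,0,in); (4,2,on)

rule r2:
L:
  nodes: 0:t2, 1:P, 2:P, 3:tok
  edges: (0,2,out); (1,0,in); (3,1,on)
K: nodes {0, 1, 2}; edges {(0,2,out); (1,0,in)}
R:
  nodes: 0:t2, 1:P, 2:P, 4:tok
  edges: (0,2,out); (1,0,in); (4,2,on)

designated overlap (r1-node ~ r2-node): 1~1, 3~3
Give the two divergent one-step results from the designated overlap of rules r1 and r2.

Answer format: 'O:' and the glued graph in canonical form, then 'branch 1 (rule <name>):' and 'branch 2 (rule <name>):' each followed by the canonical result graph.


O:
nodes: 0:t1, 1:P, 2:P, 3:tok, 4:t2, 5:P
edges: (0,2,out); (1,0,in); (1,4,in); (3,1,on); (4,5,out)
branch 1 (rule r1):
nodes: 0:t1, 1:P, 2:P, 4:t2, 5:P, 6:tok
edges: (0,2,out); (1,0,in); (1,4,in); (4,5,out); (6,2,on)
branch 2 (rule r2):
nodes: 0:t1, 1:P, 2:P, 4:t2, 5:P, 6:tok
edges: (0,2,out); (1,0,in); (1,4,in); (4,5,out); (6,5,on)


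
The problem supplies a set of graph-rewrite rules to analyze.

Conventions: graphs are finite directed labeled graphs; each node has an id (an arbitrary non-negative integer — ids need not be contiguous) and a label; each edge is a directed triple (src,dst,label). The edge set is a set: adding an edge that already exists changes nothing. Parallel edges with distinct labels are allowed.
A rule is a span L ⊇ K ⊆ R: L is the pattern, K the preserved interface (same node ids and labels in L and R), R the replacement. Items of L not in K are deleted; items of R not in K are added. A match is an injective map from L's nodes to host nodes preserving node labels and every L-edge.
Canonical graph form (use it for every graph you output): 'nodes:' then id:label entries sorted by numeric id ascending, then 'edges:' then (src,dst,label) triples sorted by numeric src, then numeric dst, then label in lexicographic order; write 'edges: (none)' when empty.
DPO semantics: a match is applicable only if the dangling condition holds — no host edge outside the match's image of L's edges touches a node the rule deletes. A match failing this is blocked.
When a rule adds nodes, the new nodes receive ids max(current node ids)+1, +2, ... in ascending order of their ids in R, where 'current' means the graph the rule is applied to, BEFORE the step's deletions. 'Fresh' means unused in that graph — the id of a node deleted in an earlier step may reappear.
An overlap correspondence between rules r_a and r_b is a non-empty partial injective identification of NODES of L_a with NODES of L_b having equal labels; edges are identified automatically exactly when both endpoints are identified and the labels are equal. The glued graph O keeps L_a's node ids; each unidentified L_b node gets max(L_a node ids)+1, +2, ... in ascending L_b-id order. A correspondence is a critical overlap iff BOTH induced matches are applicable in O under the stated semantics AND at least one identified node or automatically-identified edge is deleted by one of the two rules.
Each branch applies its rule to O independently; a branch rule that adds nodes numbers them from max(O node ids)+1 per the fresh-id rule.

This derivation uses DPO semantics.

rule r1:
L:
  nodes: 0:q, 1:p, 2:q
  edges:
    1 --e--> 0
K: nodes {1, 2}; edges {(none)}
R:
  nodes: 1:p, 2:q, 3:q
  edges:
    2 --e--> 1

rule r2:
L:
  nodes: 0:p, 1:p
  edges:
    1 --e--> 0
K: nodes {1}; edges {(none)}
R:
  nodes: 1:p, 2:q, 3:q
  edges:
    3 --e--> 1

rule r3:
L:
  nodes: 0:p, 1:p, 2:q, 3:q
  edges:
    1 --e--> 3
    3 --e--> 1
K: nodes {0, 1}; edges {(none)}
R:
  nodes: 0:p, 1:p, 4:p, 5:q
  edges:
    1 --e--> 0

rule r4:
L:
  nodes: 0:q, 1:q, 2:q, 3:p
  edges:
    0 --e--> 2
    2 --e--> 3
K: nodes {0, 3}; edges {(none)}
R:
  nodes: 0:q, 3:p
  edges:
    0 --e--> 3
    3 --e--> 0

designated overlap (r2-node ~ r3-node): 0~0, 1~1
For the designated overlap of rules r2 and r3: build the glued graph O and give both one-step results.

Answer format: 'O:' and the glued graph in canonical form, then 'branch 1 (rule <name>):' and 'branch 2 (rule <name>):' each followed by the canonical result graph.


O:
nodes: 0:p, 1:p, 2:q, 3:q
edges: (1,0,e); (1,3,e); (3,1,e)
branch 1 (rule r2):
nodes: 1:p, 2:q, 3:q, 4:q, 5:q
edges: (1,3,e); (3,1,e); (5,1,e)
branch 2 (rule r3):
nodes: 0:p, 1:p, 4:p, 5:q
edges: (1,0,e)


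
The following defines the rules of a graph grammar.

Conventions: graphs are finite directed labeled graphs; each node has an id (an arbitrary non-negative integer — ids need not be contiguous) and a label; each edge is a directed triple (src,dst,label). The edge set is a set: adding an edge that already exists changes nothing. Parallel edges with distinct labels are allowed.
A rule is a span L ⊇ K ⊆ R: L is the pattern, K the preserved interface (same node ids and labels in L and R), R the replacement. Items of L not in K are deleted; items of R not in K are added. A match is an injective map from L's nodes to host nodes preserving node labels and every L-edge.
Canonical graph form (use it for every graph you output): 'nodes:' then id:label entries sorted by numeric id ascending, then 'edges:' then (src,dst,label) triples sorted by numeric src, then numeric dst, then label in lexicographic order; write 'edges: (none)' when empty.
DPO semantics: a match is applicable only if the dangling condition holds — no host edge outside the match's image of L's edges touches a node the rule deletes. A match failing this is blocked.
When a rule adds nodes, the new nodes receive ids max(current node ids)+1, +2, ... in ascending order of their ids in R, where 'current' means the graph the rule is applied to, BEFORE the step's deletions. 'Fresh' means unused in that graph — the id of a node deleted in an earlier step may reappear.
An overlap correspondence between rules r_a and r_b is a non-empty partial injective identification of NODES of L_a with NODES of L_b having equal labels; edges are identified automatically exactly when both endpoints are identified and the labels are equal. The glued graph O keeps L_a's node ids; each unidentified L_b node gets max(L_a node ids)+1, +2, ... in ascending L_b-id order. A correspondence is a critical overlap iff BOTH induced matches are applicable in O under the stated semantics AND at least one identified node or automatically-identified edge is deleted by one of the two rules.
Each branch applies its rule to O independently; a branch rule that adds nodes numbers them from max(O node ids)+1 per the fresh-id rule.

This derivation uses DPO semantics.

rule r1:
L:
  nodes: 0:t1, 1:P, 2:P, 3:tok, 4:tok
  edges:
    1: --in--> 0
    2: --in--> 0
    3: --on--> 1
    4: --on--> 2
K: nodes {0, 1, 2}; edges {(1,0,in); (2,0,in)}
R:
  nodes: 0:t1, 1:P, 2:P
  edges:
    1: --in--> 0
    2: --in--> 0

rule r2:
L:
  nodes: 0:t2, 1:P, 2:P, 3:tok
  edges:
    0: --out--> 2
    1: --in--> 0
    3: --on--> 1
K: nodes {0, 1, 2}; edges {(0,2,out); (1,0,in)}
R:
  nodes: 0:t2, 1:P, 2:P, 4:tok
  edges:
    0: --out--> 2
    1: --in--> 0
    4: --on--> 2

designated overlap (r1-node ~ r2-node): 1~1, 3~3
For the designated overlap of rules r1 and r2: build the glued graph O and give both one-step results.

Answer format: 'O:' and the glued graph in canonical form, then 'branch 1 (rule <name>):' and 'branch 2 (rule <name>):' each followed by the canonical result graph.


O:
nodes: 0:t1, 1:P, 2:P, 3:tok, 4:tok, 5:t2, 6:P
edges: (1,0,in); (1,5,in); (2,0,in); (3,1,on); (4,2,on); (5,6,out)
branch 1 (rule r1):
nodes: 0:t1, 1:P, 2:P, 5:t2, 6:P
edges: (1,0,in); (1,5,in); (2,0,in); (5,6,out)
branch 2 (rule r2):
nodes: 0:t1, 1:P, 2:P, 4:tok, 5:t2, 6:P, 7:tok
edges: (1,0,in); (1,5,in); (2,0,in); (4,2,on); (5,6,out); (7,6,on)


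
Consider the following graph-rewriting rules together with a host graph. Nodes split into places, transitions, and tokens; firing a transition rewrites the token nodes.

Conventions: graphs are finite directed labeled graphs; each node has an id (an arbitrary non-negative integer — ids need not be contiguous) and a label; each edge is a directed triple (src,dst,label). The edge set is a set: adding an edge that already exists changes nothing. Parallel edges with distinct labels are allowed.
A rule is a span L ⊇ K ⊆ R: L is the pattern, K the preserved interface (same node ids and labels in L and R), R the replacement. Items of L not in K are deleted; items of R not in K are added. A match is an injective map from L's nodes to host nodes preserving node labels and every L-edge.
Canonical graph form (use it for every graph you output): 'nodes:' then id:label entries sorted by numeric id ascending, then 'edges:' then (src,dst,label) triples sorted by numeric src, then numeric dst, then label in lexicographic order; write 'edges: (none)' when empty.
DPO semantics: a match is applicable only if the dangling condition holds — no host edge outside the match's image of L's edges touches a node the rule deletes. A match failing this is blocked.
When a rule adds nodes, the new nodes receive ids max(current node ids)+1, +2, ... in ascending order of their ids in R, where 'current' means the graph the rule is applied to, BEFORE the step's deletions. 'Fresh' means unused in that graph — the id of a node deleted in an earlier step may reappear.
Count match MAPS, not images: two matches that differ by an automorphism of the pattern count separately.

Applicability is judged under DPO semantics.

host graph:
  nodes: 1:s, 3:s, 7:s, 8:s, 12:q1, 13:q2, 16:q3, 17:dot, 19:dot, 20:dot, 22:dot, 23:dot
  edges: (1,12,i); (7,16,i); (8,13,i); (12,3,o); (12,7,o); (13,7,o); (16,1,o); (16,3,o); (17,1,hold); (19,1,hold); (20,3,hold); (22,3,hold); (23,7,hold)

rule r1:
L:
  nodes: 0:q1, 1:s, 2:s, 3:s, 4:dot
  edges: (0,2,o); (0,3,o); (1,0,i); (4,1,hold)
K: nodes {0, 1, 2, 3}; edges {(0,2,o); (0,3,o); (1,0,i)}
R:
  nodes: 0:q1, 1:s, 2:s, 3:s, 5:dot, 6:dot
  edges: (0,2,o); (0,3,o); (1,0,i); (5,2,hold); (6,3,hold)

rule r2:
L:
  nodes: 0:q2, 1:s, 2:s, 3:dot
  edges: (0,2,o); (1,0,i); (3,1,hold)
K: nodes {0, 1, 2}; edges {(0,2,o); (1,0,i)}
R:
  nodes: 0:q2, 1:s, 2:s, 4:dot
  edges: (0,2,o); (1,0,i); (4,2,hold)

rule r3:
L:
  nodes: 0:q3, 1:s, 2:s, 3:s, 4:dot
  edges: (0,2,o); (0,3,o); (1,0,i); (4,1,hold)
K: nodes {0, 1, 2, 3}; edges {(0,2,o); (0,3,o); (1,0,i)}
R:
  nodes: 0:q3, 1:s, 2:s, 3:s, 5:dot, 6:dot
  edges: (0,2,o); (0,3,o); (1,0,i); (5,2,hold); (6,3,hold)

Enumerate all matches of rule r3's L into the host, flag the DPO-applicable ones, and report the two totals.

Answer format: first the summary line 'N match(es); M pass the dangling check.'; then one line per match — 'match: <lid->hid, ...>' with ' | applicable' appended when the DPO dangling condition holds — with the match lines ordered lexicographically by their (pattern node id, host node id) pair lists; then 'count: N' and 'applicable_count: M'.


2 match(es); 2 pass the dangling check.
match: 0->16, 1->7, 2->1, 3->3, 4->23 | applicable
match: 0->16, 1->7, 2->3, 3->1, 4->23 | applicable
count: 2
applicable_count: 2


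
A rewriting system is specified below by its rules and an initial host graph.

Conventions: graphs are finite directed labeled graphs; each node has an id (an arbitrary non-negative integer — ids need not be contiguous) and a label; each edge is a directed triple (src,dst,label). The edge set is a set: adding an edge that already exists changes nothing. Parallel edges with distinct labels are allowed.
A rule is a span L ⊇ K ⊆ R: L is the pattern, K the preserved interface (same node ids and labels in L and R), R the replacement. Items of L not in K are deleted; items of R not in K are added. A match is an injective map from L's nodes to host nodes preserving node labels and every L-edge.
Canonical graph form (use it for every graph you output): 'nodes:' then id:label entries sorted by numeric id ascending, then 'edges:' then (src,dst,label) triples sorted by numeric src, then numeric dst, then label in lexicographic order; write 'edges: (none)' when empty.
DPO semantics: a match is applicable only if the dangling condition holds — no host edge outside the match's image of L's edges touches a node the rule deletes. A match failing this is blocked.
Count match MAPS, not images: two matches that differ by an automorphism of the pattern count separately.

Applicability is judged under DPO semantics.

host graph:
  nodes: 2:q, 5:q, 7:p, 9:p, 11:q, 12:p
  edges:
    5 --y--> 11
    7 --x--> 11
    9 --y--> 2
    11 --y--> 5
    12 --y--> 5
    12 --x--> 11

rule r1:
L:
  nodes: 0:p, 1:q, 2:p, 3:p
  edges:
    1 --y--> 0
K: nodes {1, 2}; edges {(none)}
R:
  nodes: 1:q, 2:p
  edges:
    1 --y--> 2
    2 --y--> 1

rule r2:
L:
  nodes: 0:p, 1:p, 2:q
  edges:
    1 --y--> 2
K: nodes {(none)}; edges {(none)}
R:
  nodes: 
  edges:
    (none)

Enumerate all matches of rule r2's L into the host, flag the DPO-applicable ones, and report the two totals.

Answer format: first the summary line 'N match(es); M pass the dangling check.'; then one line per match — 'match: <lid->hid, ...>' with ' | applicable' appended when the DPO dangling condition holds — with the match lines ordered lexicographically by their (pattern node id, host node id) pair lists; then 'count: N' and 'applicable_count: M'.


4 match(es); 0 pass the dangling check.
match: 0->7, 1->9, 2->2
match: 0->7, 1->12, 2->5
match: 0->9, 1->12, 2->5
match: 0->12, 1->9, 2->2
count: 4
applicable_count: 0


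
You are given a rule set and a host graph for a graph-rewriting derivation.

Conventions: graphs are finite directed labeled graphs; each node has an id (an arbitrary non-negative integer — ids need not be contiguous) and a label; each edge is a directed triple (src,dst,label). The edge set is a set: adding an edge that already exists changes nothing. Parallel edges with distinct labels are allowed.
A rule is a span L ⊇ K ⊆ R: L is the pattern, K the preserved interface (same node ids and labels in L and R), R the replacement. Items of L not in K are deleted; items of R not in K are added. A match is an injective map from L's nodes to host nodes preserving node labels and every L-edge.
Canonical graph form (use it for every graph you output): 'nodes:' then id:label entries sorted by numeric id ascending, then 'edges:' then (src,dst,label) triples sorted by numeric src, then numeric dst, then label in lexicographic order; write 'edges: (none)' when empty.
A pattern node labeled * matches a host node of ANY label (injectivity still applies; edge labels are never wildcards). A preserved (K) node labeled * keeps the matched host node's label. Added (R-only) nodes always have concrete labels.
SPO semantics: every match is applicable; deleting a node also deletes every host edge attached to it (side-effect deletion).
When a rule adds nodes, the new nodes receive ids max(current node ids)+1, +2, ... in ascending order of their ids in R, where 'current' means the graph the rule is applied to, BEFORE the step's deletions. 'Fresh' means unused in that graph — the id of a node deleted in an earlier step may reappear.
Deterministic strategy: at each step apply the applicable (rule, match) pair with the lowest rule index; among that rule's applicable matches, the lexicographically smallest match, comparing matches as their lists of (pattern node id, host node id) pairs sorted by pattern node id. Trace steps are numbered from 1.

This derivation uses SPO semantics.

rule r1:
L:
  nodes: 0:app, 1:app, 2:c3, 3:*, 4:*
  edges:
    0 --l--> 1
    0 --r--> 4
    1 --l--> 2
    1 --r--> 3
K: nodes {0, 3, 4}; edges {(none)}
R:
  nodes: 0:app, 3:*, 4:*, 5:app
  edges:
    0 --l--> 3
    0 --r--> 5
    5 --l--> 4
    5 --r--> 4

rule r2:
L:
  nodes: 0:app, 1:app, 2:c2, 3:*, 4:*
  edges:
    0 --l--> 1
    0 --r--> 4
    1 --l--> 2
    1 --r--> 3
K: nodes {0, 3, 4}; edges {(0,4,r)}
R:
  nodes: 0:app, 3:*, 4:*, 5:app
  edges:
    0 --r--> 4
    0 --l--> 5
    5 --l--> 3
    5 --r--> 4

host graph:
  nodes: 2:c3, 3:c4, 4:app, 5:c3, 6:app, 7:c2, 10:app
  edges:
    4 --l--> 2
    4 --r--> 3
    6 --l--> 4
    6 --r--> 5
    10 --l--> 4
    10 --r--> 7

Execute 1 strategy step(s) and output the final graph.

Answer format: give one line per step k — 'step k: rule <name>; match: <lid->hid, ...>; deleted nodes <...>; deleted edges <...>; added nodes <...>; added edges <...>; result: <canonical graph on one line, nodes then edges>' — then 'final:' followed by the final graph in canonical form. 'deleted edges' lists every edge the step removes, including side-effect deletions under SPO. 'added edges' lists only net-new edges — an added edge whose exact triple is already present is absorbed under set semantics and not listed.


step 1: rule r1; match: 0->6, 1->4, 2->2, 3->3, 4->5; deleted nodes 2, 4; deleted edges (4,2,l); (4,3,r); (6,4,l); (6,5,r); (10,4,l); added nodes 11; added edges (6,3,l); (6,11,r); (11,5,l); (11,5,r); result: nodes: 3:c4, 5:c3, 6:app, 7:c2, 10:app, 11:app edges: (6,3,l); (6,11,r); (10,7,r); (11,5,l); (11,5,r)
final:
nodes: 3:c4, 5:c3, 6:app, 7:c2, 10:app, 11:app
edges: (6,3,l); (6,11,r); (10,7,r); (11,5,l); (11,5,r)


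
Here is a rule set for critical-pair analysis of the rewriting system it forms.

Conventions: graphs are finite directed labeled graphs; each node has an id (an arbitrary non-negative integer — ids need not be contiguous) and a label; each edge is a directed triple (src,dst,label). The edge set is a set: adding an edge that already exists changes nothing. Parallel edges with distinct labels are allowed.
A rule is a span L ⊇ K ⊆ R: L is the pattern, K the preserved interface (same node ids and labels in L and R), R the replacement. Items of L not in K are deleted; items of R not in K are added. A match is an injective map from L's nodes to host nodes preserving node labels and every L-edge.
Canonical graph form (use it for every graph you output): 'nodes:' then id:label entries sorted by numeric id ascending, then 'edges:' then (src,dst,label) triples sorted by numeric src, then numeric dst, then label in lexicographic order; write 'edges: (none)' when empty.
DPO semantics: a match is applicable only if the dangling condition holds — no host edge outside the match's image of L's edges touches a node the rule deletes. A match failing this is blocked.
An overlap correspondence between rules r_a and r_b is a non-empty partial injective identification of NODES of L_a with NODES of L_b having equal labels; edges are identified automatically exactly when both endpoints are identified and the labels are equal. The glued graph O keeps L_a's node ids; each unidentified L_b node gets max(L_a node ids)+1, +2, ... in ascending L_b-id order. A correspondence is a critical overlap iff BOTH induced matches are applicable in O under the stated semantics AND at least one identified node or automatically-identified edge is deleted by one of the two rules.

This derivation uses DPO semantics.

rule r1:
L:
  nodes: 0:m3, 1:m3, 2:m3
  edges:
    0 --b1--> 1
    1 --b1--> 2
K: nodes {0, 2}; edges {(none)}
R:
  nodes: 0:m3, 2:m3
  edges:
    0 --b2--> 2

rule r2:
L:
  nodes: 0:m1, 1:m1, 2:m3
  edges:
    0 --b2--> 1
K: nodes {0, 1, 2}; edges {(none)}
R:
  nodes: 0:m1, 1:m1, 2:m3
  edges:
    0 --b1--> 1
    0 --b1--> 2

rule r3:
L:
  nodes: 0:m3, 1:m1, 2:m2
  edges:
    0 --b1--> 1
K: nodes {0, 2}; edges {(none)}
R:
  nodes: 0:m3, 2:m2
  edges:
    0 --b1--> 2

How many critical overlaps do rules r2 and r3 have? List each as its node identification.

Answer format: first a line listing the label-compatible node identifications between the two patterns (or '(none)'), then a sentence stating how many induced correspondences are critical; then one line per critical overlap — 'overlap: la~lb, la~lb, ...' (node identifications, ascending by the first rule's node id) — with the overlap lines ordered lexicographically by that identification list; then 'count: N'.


label-compatible node identifications between L(r2) and L(r3): 0~1, 1~1, 2~0
0 of the induced correspondences are critical overlaps of r2 and r3.
count: 0


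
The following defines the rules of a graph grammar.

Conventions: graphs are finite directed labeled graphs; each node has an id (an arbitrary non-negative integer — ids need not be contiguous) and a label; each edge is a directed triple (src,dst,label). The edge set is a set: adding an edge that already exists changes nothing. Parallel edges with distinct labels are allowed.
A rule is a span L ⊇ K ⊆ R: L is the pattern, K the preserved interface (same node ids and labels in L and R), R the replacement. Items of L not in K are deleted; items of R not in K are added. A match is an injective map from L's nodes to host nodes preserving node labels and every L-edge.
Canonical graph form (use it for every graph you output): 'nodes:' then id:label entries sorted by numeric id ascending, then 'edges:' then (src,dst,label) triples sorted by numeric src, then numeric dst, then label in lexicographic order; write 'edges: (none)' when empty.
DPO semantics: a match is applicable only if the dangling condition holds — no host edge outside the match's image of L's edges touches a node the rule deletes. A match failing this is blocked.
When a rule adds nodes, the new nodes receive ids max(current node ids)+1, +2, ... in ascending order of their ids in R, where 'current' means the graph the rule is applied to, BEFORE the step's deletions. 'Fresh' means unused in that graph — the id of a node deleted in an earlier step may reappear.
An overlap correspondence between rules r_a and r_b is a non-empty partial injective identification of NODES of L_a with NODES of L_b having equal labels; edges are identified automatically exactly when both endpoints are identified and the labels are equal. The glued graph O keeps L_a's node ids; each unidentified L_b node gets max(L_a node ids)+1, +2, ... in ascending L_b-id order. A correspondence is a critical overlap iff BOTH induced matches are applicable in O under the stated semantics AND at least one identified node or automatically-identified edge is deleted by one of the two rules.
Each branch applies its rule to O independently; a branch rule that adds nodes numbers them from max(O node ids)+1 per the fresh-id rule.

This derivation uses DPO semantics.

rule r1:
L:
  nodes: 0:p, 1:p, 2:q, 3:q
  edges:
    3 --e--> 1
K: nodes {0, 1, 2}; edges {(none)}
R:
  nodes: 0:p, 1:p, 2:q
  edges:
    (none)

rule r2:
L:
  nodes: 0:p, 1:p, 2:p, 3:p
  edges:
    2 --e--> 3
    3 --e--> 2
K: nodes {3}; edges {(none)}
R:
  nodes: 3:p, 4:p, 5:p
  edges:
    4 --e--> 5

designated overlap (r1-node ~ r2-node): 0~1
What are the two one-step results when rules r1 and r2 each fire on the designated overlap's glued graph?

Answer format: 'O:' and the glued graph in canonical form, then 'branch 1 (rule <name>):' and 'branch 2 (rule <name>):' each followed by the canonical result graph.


O:
nodes: 0:p, 1:p, 2:q, 3:q, 4:p, 5:p, 6:p
edges: (3,1,e); (5,6,e); (6,5,e)
branch 1 (rule r1):
nodes: 0:p, 1:p, 2:q, 4:p, 5:p, 6:p
edges: (5,6,e); (6,5,e)
branch 2 (rule r2):
nodes: 1:p, 2:q, 3:q, 6:p, 7:p, 8:p
edges: (3,1,e); (7,8,e)
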